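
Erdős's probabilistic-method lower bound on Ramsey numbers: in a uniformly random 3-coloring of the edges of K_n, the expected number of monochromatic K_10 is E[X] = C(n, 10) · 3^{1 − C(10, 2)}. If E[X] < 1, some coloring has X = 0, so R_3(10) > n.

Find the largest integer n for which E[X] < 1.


We need C(n, 10) · 3^{1 − 45} < 1, i.e. C(n, 10) < 3^{45 − 1} = 984770902183611232881.
Check values of n near the boundary:
  n = 569: C(569, 10) = 905357721286137524328; 905357721286137524328 < 984770902183611232881? YES
  n = 570: C(570, 10) = 921524823451961408691; 921524823451961408691 < 984770902183611232881? YES
  n = 571: C(571, 10) = 937951290893172842001; 937951290893172842001 < 984770902183611232881? YES
  n = 572: C(572, 10) = 954640815642161682606; 954640815642161682606 < 984770902183611232881? YES
  n = 573: C(573, 10) = 971597135635805762226; 971597135635805762226 < 984770902183611232881? YES
  n = 574: C(574, 10) = 988824035203816502691; 988824035203816502691 < 984770902183611232881? NO
The largest n with C(n, 10) < 984770902183611232881 is n = 573 (where E[X] = 35985079097622435638/36472996377170786403 ≈ 0.986623). Hence R_3(10) > 573, i.e. R_3(10) ≥ 574.

Largest n = 573; hence R_3(10) > 573.


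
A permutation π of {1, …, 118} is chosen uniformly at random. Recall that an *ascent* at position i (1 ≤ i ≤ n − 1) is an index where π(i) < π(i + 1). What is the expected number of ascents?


Write X = Σ X_I over i = 1, …, 117, with X_I the indicator of one ascent.
There are 117 indicators.
For each fixed i, the pair (π(i), π(i+1)) is a uniformly random ordered pair of distinct values from {1, …, 118}; by symmetry P[π(i) < π(i+1)] = 1/2.
By linearity: E[X] = 117 · (1/2) = (118 − 1) · (1/2) = 117/2 ≈ 58.500.

E[X] = 117/2 = 58.500.


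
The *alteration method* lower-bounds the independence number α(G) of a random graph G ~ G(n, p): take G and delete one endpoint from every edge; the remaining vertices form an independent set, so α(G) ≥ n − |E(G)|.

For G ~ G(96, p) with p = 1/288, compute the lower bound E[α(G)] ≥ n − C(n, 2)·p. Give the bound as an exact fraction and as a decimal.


E[|E(G)|] = C(96, 2)·p = 4560 · (1/288) = 95/6.
E[α(G)] ≥ n − E[|E(G)|] = 96 − 95/6 = 481/6.
Numerically: ≈ 80.16667.
(This is only a lower bound; the true E[α(G)] may be larger.)

E[α(G)] ≥ 481/6 ≈ 80.16667.


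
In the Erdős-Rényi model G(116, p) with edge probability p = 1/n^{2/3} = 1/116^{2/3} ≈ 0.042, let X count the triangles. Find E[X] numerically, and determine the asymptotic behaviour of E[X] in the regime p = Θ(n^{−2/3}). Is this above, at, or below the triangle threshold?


Number of potential triangles: C(116, 3) = 253460.
Each occurs with probability p³ ≈ (0.042)³ ≈ 7.43163e-05.
By linearity: E[X] = C(116, 3)·p³ ≈ 253460 · 7.43163e-05 ≈ 18.836.
Since α = 2/3 < 1, p = c/n^{2/3} ≫ 1/n is above the triangle threshold p ~ 1/n. Asymptotically E[X] ~ (c³/6)·n^{3(1−α)} = (1³/6)·n^{1} → ∞; triangles are abundant w.h.p.

E[X] ≈ 18.836; in regime p = Θ(1/n^{2/3}) E[X] diverges (above the triangle threshold p ~ 1/n).


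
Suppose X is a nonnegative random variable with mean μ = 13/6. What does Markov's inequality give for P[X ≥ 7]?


μ = E[X] = 13/6, a = 7.
Markov: P[X ≥ 7] ≤ μ/a = (13/6)/7 = 13/42.
Numerically: ≈ 0.3095.
(Since a = 7 > μ = 2.1667, the bound 13/42 is < 1 and informative.)

P[X ≥ 7] ≤ 13/42 ≈ 0.3095.


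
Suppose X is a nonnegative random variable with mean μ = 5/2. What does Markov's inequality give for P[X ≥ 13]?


μ = E[X] = 5/2, a = 13.
Markov: P[X ≥ 13] ≤ μ/a = (5/2)/13 = 5/26.
Numerically: ≈ 0.192308.
(Since a = 13 > μ = 2.500000, the bound 5/26 is < 1 and informative.)

P[X ≥ 13] ≤ 5/26 ≈ 0.192308.


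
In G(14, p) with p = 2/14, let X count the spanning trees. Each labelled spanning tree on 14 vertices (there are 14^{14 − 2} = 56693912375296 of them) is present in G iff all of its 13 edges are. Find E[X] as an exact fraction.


K_14 has 14^{14 − 2} = 56693912375296 labelled spanning trees.
For each such spanning tree H, let X_H = 1 if all 13 edges of H are present in G. Then P[X_H = 1] = p^{13} = (1/7)^{13} = 1/96889010407.
By linearity: E[X] = Σ_H E[X_H] = 56693912375296 · p^{13} = 56693912375296 · 1/96889010407 = 4096/7.
Numerically: E[X] ≈ 585.1.

E[X] = 56693912375296 · (1/7)^{13} = 4096/7 ≈ 585.1.


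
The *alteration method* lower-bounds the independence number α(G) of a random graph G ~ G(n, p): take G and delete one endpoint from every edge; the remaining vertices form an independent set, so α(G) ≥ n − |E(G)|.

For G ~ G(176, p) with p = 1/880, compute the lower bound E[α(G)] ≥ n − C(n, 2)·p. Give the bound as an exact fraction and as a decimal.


E[|E(G)|] = C(176, 2)·p = 15400 · (1/880) = 35/2.
E[α(G)] ≥ n − E[|E(G)|] = 176 − 35/2 = 317/2.
Numerically: ≈ 158.50000.
(This is only a lower bound; the true E[α(G)] may be larger.)

E[α(G)] ≥ 317/2 ≈ 158.50000.


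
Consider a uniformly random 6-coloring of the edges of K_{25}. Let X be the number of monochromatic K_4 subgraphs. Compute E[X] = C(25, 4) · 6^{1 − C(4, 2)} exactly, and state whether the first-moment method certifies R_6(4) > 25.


E[X] = C(25, 4) · 6^{1 − 6} = 12650 · 6^{−5} = 12650/7776.
As a reduced fraction: E[X] = 6325/3888 ≈ 1.626800.
Is E[X] < 1? NO.
Since E[X] ≥ 1, the first-moment bound is inconclusive at n = 25; it does NOT by itself certify R_6(4) > 25.

E[X] = 6325/3888 ≈ 1.626800; E[X] ≥ 1; first-moment method inconclusive here.


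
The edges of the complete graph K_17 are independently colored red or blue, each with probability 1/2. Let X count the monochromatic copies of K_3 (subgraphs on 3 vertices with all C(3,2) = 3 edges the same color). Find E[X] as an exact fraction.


Let X = Σ_S X_S over the C(17, 3) = 680 subsets S of size 3, where X_S = 1 if the K_3 on S is monochromatic.
For a fixed S, the K_3 on S has C(3, 2) = 3 edges. P[all 3 edges red] = (1/2)^3, and likewise for blue, so P[monochromatic] = 2·(1/2)^3 = 2^{1 − 3} = 1/4.
By linearity: E[X] = C(17, 3) · 2^{1 − 3} = 680 · 1/4 = 170.
Numerically: E[X] ≈ 170.00000.

E[X] = C(17,3)·2^(1−C(3,2)) = 170 ≈ 170.00000.


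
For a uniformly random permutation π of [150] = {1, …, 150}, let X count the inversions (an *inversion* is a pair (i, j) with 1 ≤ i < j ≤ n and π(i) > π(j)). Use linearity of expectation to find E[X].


Write X = Σ X_I over the C(150, 2) = 11175 pairs i < j, with X_I the indicator of one inversion.
There are 11175 indicators.
For each fixed pair i < j, the values π(i) and π(j) are two distinct elements of {1, …, 150} in uniformly random order; by symmetry P[π(i) > π(j)] = 1/2.
By linearity: E[X] = 11175 · (1/2) = C(150, 2) · (1/2) = 11175/2 = 11175/2 ≈ 5587.50000.

E[X] = 11175/2 = 5587.50000.


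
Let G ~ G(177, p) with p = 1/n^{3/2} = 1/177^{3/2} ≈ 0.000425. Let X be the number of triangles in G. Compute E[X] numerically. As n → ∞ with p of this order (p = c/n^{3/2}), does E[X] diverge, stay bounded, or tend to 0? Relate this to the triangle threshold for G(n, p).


Number of potential triangles: C(177, 3) = 908600.
Each occurs with probability p³ ≈ (0.000425)³ ≈ 7.65809e-11.
By linearity: E[X] = C(177, 3)·p³ ≈ 908600 · 7.65809e-11 ≈ 0.000.
Since α = 3/2 > 1, p = c/n^{3/2} = o(1/n) is below the triangle threshold p ~ 1/n. Asymptotically E[X] ~ (c³/6)·n^{3(1−α)} = (1³/6)·n^{-1.5} → 0, so by Markov's inequality G has no triangles w.h.p.

E[X] ≈ 0.000; in regime p = Θ(1/n^{3/2}) E[X] tends to 0 (below the triangle threshold p ~ 1/n).


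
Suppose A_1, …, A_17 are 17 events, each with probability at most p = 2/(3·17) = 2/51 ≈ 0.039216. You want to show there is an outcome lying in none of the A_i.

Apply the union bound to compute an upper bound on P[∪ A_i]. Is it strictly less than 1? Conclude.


Union bound: P[∪_{i=1}^{17} A_i] ≤ Σ_i P[A_i] ≤ 17·p = 17·(2/51) = 2/3.
Numerically: 2/3 ≈ 0.666667.
Is 2/3 < 1? YES.
Since P[∪ A_i] ≤ 2/3 < 1, the complement has P[∩ A_i^c] ≥ 1 − 2/3 = 1/3 > 0, so some outcome avoids every A_i.

17·p = 2/3 ≈ 0.666667; existence CERTIFIED by the union bound.


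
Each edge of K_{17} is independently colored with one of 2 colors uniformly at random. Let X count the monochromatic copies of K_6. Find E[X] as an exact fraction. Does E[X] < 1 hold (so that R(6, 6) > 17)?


E[X] = C(17, 6) · 2^{1 − 15} = 12376 · 2^{−14} = 12376/16384.
As a reduced fraction: E[X] = 1547/2048 ≈ 0.755.
Is E[X] < 1? YES.
Since E[X] < 1, there exists a 2-coloring of K_{17} with no monochromatic K_6; hence R(6, 6) > 17.

E[X] = 1547/2048 ≈ 0.755; E[X] < 1, so R(6, 6) > 17.


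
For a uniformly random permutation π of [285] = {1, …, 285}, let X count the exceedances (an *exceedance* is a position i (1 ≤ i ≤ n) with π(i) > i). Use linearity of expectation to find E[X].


Write X = Σ_{i=1}^{285} X_i, where X_i = 1_{π(i) > i}.
For each fixed i, π(i) is uniform over {1, …, 285} (marginal of a uniform permutation), so P[π(i) > i] = (n − i)/n. Summing: Σ_{i=1}^{285} (n − i)/n = (0 + 1 + … + 284)/285 = 285(285 − 1)/(2·285) = (285 − 1)/2.
Hence E[X] = Σ_{i=1}^{285} (285 − i)/285 = 142 ≈ 142.000.

E[X] = 142 = 142.000.


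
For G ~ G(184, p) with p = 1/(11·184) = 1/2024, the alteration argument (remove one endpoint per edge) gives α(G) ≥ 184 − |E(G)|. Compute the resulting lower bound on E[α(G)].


E[|E(G)|] = C(184, 2)·p = 16836 · (1/2024) = 183/22.
E[α(G)] ≥ n − E[|E(G)|] = 184 − 183/22 = 3865/22.
Numerically: ≈ 175.6818.
(This is only a lower bound; the true E[α(G)] may be larger.)

E[α(G)] ≥ 3865/22 ≈ 175.6818.


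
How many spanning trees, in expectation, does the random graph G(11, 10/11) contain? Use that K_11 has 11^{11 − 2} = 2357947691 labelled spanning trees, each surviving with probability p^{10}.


K_11 has 11^{11 − 2} = 2357947691 labelled spanning trees.
For each such spanning tree H, let X_H = 1 if all 10 edges of H are present in G. Then P[X_H = 1] = p^{10} = (10/11)^{10} = 10000000000/25937424601.
By linearity: E[X] = Σ_H E[X_H] = 2357947691 · p^{10} = 2357947691 · 10000000000/25937424601 = 10000000000/11.
Numerically: E[X] ≈ 9.09091e+08.

E[X] = 2357947691 · (10/11)^{10} = 10000000000/11 ≈ 9.09091e+08.


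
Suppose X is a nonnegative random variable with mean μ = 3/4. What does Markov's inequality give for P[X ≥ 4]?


μ = E[X] = 3/4, a = 4.
Markov: P[X ≥ 4] ≤ μ/a = (3/4)/4 = 3/16.
Numerically: ≈ 0.187500.
(Since a = 4 > μ = 0.750000, the bound 3/16 is < 1 and informative.)

P[X ≥ 4] ≤ 3/16 ≈ 0.187500.


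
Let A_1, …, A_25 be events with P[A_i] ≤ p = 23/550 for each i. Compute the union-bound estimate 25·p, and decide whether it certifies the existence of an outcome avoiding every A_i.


Union bound: P[∪_{i=1}^{25} A_i] ≤ Σ_i P[A_i] ≤ 25·p = 25·(23/550) = 23/22.
Numerically: 23/22 ≈ 1.04545.
Is 23/22 < 1? NO.
Since the bound 23/22 is ≥ 1, the union bound is uninformative here; it does NOT by itself certify existence.

25·p = 23/22 ≈ 1.04545; existence NOT certified by the union bound.


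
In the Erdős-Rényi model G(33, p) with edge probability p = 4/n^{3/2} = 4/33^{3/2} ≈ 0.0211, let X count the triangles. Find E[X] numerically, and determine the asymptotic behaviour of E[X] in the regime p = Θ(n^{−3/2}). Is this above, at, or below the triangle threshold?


Number of potential triangles: C(33, 3) = 5456.
Each occurs with probability p³ ≈ (0.0211)³ ≈ 9.3943610e-06.
By linearity: E[X] = C(33, 3)·p³ ≈ 5456 · 9.3943610e-06 ≈ 0.05126.
Since α = 3/2 > 1, p = c/n^{3/2} = o(1/n) is below the triangle threshold p ~ 1/n. Asymptotically E[X] ~ (c³/6)·n^{3(1−α)} = (4³/6)·n^{-1.5} → 0, so by Markov's inequality G has no triangles w.h.p.

E[X] ≈ 0.05126; in regime p = Θ(1/n^{3/2}) E[X] tends to 0 (below the triangle threshold p ~ 1/n).


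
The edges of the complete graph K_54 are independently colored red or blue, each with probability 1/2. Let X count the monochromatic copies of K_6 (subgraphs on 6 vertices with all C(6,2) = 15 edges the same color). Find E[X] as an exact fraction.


Let X = Σ_S X_S over the C(54, 6) = 25827165 subsets S of size 6, where X_S = 1 if the K_6 on S is monochromatic.
For a fixed S, the K_6 on S has C(6, 2) = 15 edges. P[all 15 edges red] = (1/2)^15, and likewise for blue, so P[monochromatic] = 2·(1/2)^15 = 2^{1 − 15} = 1/16384.
By linearity: E[X] = C(54, 6) · 2^{1 − 15} = 25827165 · 1/16384 = 25827165/16384.
Numerically: E[X] ≈ 1576.36505.

E[X] = C(54,6)·2^(1−C(6,2)) = 25827165/16384 ≈ 1576.36505.


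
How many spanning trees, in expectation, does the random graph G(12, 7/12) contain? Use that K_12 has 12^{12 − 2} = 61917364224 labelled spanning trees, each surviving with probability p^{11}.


K_12 has 12^{12 − 2} = 61917364224 labelled spanning trees.
For each such spanning tree H, let X_H = 1 if all 11 edges of H are present in G. Then P[X_H = 1] = p^{11} = (7/12)^{11} = 1977326743/743008370688.
Summing the indicators: E[X] = Σ_H E[X_H] = 61917364224 · p^{11} = 61917364224 · 1977326743/743008370688 = 1977326743/12.
Numerically: E[X] ≈ 1.6478e+08.

E[X] = 61917364224 · (7/12)^{11} = 1977326743/12 ≈ 1.6478e+08.


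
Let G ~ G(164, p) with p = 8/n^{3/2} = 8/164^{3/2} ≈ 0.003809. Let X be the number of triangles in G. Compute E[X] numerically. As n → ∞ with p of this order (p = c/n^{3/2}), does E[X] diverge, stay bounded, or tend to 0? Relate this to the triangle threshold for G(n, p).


Number of potential triangles: C(164, 3) = 721764.
Each occurs with probability p³ ≈ (0.003809)³ ≈ 5.526786e-08.
By linearity: E[X] = C(164, 3)·p³ ≈ 721764 · 5.526786e-08 ≈ 0.0399.
Since α = 3/2 > 1, p = c/n^{3/2} = o(1/n) is below the triangle threshold p ~ 1/n. Asymptotically E[X] ~ (c³/6)·n^{3(1−α)} = (8³/6)·n^{-1.5} → 0, so by Markov's inequality G has no triangles w.h.p.

E[X] ≈ 0.0399; in regime p = Θ(1/n^{3/2}) E[X] tends to 0 (below the triangle threshold p ~ 1/n).


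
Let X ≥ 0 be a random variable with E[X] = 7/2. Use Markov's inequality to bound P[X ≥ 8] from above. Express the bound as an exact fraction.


μ = E[X] = 7/2, a = 8.
Markov: P[X ≥ 8] ≤ μ/a = (7/2)/8 = 7/16.
Numerically: ≈ 0.43750.
(Since a = 8 > μ = 3.50000, the bound 7/16 is < 1 and informative.)

P[X ≥ 8] ≤ 7/16 ≈ 0.43750.


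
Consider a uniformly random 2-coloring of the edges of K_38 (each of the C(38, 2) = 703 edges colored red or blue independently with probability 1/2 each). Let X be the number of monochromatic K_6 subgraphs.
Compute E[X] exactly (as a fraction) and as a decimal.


Let X = Σ_S X_S over the C(38, 6) = 2760681 subsets S of size 6, where X_S = 1 if the K_6 on S is monochromatic.
For a fixed S, the K_6 on S has C(6, 2) = 15 edges. P[all 15 edges red] = (1/2)^15, and likewise for blue, so P[monochromatic] = 2·(1/2)^15 = 2^{1 − 15} = 1/16384.
Summing: E[X] = C(38, 6) · 2^{1 − 15} = 2760681 · 1/16384 = 2760681/16384.
Numerically: E[X] ≈ 168.49860.

E[X] = C(38,6)·2^(1−C(6,2)) = 2760681/16384 ≈ 168.49860.


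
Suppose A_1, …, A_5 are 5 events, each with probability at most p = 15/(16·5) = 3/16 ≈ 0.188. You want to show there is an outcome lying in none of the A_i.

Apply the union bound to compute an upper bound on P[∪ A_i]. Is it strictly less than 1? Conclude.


Union bound: P[∪_{i=1}^{5} A_i] ≤ Σ_i P[A_i] ≤ 5·p = 5·(3/16) = 15/16.
Numerically: 15/16 ≈ 0.938.
Is 15/16 < 1? YES.
Since P[∪ A_i] ≤ 15/16 < 1, the complement has P[∩ A_i^c] ≥ 1 − 15/16 = 1/16 > 0, so some outcome avoids every A_i.

5·p = 15/16 ≈ 0.938; existence CERTIFIED by the union bound.


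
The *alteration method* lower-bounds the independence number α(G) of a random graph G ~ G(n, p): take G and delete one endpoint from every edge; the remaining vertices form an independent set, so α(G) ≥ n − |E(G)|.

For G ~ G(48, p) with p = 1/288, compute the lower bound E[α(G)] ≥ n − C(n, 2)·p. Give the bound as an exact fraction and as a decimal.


E[|E(G)|] = C(48, 2)·p = 1128 · (1/288) = 47/12.
E[α(G)] ≥ n − E[|E(G)|] = 48 − 47/12 = 529/12.
Numerically: ≈ 44.08333.
(This is only a lower bound; the true E[α(G)] may be larger.)

E[α(G)] ≥ 529/12 ≈ 44.08333.


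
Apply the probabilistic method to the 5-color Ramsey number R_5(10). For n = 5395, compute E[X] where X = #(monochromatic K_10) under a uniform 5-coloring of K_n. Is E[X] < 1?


E[X] = C(5395, 10) · 5^{1 − 45} = 5708563736675616143322765475706 · 5^{−44} = 5708563736675616143322765475706/5684341886080801486968994140625.
As a reduced fraction: E[X] = 5708563736675616143322765475706/5684341886080801486968994140625 ≈ 1.0043.
Is E[X] < 1? NO.
Since E[X] ≥ 1, the first-moment bound is inconclusive at n = 5395; it does NOT by itself certify R_5(10) > 5395.

E[X] = 5708563736675616143322765475706/5684341886080801486968994140625 ≈ 1.0043; E[X] ≥ 1; first-moment method inconclusive here.


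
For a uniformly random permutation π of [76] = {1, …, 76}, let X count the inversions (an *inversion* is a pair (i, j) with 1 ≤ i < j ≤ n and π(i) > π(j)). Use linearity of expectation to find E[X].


Write X = Σ X_I over the C(76, 2) = 2850 pairs i < j, with X_I the indicator of one inversion.
There are 2850 indicators.
For each fixed pair i < j, the values π(i) and π(j) are two distinct elements of {1, …, 76} in uniformly random order; by symmetry P[π(i) > π(j)] = 1/2.
By linearity: E[X] = 2850 · (1/2) = C(76, 2) · (1/2) = 2850/2 = 1425 ≈ 1425.00000.

E[X] = 1425 = 1425.00000.


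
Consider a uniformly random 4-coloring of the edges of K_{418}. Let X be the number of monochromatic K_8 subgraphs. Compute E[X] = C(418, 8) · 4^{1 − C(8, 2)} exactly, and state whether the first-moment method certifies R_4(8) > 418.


E[X] = C(418, 8) · 4^{1 − 28} = 21608403021078588 · 4^{−27} = 21608403021078588/18014398509481984.
As a reduced fraction: E[X] = 5402100755269647/4503599627370496 ≈ 1.1995.
Is E[X] < 1? NO.
Since E[X] ≥ 1, the first-moment bound is inconclusive at n = 418; it does NOT by itself certify R_4(8) > 418.

E[X] = 5402100755269647/4503599627370496 ≈ 1.1995; E[X] ≥ 1; first-moment method inconclusive here.


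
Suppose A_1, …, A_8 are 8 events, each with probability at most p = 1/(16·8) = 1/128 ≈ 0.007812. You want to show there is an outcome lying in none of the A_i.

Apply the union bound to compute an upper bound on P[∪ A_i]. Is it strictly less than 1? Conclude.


Union bound: P[∪_{i=1}^{8} A_i] ≤ Σ_i P[A_i] ≤ 8·p = 8·(1/128) = 1/16.
Numerically: 1/16 ≈ 0.062500.
Is 1/16 < 1? YES.
Since P[∪ A_i] ≤ 1/16 < 1, the complement has P[∩ A_i^c] ≥ 1 − 1/16 = 15/16 > 0, so some outcome avoids every A_i.

8·p = 1/16 ≈ 0.062500; existence CERTIFIED by the union bound.


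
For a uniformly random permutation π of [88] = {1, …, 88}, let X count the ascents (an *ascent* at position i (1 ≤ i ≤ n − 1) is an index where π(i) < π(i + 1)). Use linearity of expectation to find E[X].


Write X = Σ X_I over i = 1, …, 87, with X_I the indicator of one ascent.
There are 87 indicators.
For each fixed i, the pair (π(i), π(i+1)) is a uniformly random ordered pair of distinct values from {1, …, 88}; by symmetry P[π(i) < π(i+1)] = 1/2.
By linearity: E[X] = 87 · (1/2) = (88 − 1) · (1/2) = 87/2 ≈ 43.500000.

E[X] = 87/2 = 43.500000.


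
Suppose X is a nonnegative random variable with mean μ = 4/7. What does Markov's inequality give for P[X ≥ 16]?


μ = E[X] = 4/7, a = 16.
Markov: P[X ≥ 16] ≤ μ/a = (4/7)/16 = 1/28.
Numerically: ≈ 0.035714.
(Since a = 16 > μ = 0.571429, the bound 1/28 is < 1 and informative.)

P[X ≥ 16] ≤ 1/28 ≈ 0.035714.


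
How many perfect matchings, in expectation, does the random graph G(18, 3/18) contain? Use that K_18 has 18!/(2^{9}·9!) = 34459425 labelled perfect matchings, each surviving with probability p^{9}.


K_18 has 18!/(2^{9}·9!) = 34459425 labelled perfect matchings.
For each such perfect matching H, let X_H = 1 if all 9 edges of H are present in G. Then P[X_H = 1] = p^{9} = (1/6)^{9} = 1/10077696.
By linearity of expectation: E[X] = Σ_H E[X_H] = 34459425 · p^{9} = 34459425 · 1/10077696 = 425425/124416.
Numerically: E[X] ≈ 3.419.

E[X] = 34459425 · (1/6)^{9} = 425425/124416 ≈ 3.419.


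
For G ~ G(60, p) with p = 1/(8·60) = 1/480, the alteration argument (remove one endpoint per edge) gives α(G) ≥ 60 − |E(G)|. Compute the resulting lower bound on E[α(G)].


E[|E(G)|] = C(60, 2)·p = 1770 · (1/480) = 59/16.
E[α(G)] ≥ n − E[|E(G)|] = 60 − 59/16 = 901/16.
Numerically: ≈ 56.3125.
(This is only a lower bound; the true E[α(G)] may be larger.)

E[α(G)] ≥ 901/16 ≈ 56.3125.


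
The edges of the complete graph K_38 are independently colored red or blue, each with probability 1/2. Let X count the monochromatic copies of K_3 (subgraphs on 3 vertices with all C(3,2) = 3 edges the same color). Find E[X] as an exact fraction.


Let X = Σ_S X_S over the C(38, 3) = 8436 subsets S of size 3, where X_S = 1 if the K_3 on S is monochromatic.
For a fixed S, the K_3 on S has C(3, 2) = 3 edges. P[all 3 edges red] = (1/2)^3, and likewise for blue, so P[monochromatic] = 2·(1/2)^3 = 2^{1 − 3} = 1/4.
Summing: E[X] = C(38, 3) · 2^{1 − 3} = 8436 · 1/4 = 2109.
Numerically: E[X] ≈ 2109.000000.

E[X] = C(38,3)·2^(1−C(3,2)) = 2109 ≈ 2109.000000.


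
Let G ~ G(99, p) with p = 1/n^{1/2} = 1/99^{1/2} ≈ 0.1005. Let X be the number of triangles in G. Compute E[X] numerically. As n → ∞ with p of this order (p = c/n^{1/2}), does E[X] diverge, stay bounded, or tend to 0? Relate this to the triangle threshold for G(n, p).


Number of potential triangles: C(99, 3) = 156849.
Each occurs with probability p³ ≈ (0.1005)³ ≈ 1.0151897e-03.
By linearity: E[X] = C(99, 3)·p³ ≈ 156849 · 1.0151897e-03 ≈ 159.23149.
Since α = 1/2 < 1, p = c/n^{1/2} ≫ 1/n is above the triangle threshold p ~ 1/n. Asymptotically E[X] ~ (c³/6)·n^{3(1−α)} = (1³/6)·n^{1.5} → ∞; triangles are abundant w.h.p.

E[X] ≈ 159.23149; in regime p = Θ(1/n^{1/2}) E[X] diverges (above the triangle threshold p ~ 1/n).


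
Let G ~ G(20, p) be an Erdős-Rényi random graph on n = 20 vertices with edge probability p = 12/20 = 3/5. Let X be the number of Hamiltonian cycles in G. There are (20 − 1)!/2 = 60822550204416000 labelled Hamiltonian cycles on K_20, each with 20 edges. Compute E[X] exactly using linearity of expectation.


K_20 has (20 − 1)!/2 = 60822550204416000 labelled Hamiltonian cycles.
For each such Hamiltonian cycle H, let X_H = 1 if all 20 edges of H are present in G. Then P[X_H = 1] = p^{20} = (3/5)^{20} = 3486784401/95367431640625.
By linearity: E[X] = Σ_H E[X_H] = 60822550204416000 · p^{20} = 60822550204416000 · 3486784401/95367431640625 = 1696600954254376560918528/762939453125.
Numerically: E[X] ≈ 2.224e+12.

E[X] = 60822550204416000 · (3/5)^{20} = 1696600954254376560918528/762939453125 ≈ 2.224e+12.


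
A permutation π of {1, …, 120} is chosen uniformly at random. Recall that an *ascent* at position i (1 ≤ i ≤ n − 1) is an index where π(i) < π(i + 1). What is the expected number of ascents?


Write X = Σ X_I over i = 1, …, 119, with X_I the indicator of one ascent.
There are 119 indicators.
For each fixed i, the pair (π(i), π(i+1)) is a uniformly random ordered pair of distinct values from {1, …, 120}; by symmetry P[π(i) < π(i+1)] = 1/2.
By linearity: E[X] = 119 · (1/2) = (120 − 1) · (1/2) = 119/2 ≈ 59.50000.

E[X] = 119/2 = 59.50000.


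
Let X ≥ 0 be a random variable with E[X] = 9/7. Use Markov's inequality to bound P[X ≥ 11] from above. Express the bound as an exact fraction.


μ = E[X] = 9/7, a = 11.
Markov: P[X ≥ 11] ≤ μ/a = (9/7)/11 = 9/77.
Numerically: ≈ 0.117.
(Since a = 11 > μ = 1.286, the bound 9/77 is < 1 and informative.)

P[X ≥ 11] ≤ 9/77 ≈ 0.117.


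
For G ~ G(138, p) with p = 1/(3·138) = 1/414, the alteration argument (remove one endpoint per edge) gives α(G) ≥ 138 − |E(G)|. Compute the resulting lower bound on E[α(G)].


E[|E(G)|] = C(138, 2)·p = 9453 · (1/414) = 137/6.
E[α(G)] ≥ n − E[|E(G)|] = 138 − 137/6 = 691/6.
Numerically: ≈ 115.1667.
(This is only a lower bound; the true E[α(G)] may be larger.)

E[α(G)] ≥ 691/6 ≈ 115.1667.


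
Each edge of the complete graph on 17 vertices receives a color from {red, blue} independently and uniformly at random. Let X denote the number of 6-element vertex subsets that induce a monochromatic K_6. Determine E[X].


Let X = Σ_S X_S over the C(17, 6) = 12376 subsets S of size 6, where X_S = 1 if the K_6 on S is monochromatic.
For a fixed S, the K_6 on S has C(6, 2) = 15 edges. P[all 15 edges red] = (1/2)^15, and likewise for blue, so P[monochromatic] = 2·(1/2)^15 = 2^{1 − 15} = 1/16384.
By linearity: E[X] = C(17, 6) · 2^{1 − 15} = 12376 · 1/16384 = 1547/2048.
Numerically: E[X] ≈ 0.7554.

E[X] = C(17,6)·2^(1−C(6,2)) = 1547/2048 ≈ 0.7554.


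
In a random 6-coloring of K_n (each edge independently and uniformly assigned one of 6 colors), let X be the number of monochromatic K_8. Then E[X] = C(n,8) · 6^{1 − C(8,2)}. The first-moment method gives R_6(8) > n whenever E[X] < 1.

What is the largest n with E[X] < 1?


We need C(n, 8) · 6^{1 − 28} < 1, i.e. C(n, 8) < 6^{28 − 1} = 1023490369077469249536.
Check values of n near the boundary:
  n = 1591: C(1591, 8) = 1000427749141189953870; 1000427749141189953870 < 1023490369077469249536? YES
  n = 1592: C(1592, 8) = 1005480414540892933435; 1005480414540892933435 < 1023490369077469249536? YES
  n = 1593: C(1593, 8) = 1010555394551193970323; 1010555394551193970323 < 1023490369077469249536? YES
  n = 1594: C(1594, 8) = 1015652773590544255167; 1015652773590544255167 < 1023490369077469249536? YES
  n = 1595: C(1595, 8) = 1020772636343363633895; 1020772636343363633895 < 1023490369077469249536? YES
  n = 1596: C(1596, 8) = 1025915067760710553965; 1025915067760710553965 < 1023490369077469249536? NO
  n = 1597: C(1597, 8) = 1031080153060953275445; 1031080153060953275445 < 1023490369077469249536? NO
  n = 1598: C(1598, 8) = 1036267977730442348529; 1036267977730442348529 < 1023490369077469249536? NO
The largest n with C(n, 8) < 1023490369077469249536 is n = 1595 (where E[X] = 113419181815929292655/113721152119718805504 ≈ 0.997). Hence R_6(8) > 1595, i.e. R_6(8) ≥ 1596.

Largest n = 1595; hence R_6(8) > 1595.


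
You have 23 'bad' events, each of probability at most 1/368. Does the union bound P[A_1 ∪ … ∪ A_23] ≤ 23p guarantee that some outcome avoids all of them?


Union bound: P[∪_{i=1}^{23} A_i] ≤ Σ_i P[A_i] ≤ 23·p = 23·(1/368) = 1/16.
Numerically: 1/16 ≈ 0.062.
Is 1/16 < 1? YES.
Since P[∪ A_i] ≤ 1/16 < 1, the complement has P[∩ A_i^c] ≥ 1 − 1/16 = 15/16 > 0, so some outcome avoids every A_i.

23·p = 1/16 ≈ 0.062; existence CERTIFIED by the union bound.


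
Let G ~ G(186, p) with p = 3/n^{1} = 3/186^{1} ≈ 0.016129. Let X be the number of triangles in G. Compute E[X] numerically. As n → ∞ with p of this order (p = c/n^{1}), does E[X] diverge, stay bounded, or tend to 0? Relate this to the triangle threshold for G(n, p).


Number of potential triangles: C(186, 3) = 1055240.
Each occurs with probability p³ ≈ (0.016129)³ ≈ 4.1958981e-06.
By linearity: E[X] = C(186, 3)·p³ ≈ 1055240 · 4.1958981e-06 ≈ 4.42768.
Here α = 1, so p = 3/n is exactly at the triangle threshold p ~ 1/n. Asymptotically E[X] → c³/6 = 3³/6 = 9/2 ≈ 4.50000, a bounded constant. In this regime the triangle count is asymptotically Poisson(c³/6).

E[X] ≈ 4.42768; in regime p = Θ(1/n^{1}) E[X] stays bounded (at the triangle threshold p ~ 1/n).


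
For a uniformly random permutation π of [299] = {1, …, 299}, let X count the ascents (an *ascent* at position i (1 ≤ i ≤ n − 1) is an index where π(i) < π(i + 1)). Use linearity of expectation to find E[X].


Write X = Σ X_I over i = 1, …, 298, with X_I the indicator of one ascent.
There are 298 indicators.
For each fixed i, the pair (π(i), π(i+1)) is a uniformly random ordered pair of distinct values from {1, …, 299}; by symmetry P[π(i) < π(i+1)] = 1/2.
By linearity: E[X] = 298 · (1/2) = (299 − 1) · (1/2) = 149 ≈ 149.000.

E[X] = 149 = 149.000.


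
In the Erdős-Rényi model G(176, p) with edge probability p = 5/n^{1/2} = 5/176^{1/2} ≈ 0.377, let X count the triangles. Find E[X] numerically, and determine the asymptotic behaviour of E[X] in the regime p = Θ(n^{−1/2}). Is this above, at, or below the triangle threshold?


Number of potential triangles: C(176, 3) = 893200.
Each occurs with probability p³ ≈ (0.377)³ ≈ 5.35354e-02.
By linearity: E[X] = C(176, 3)·p³ ≈ 893200 · 5.35354e-02 ≈ 47817.815.
Since α = 1/2 < 1, p = c/n^{1/2} ≫ 1/n is above the triangle threshold p ~ 1/n. Asymptotically E[X] ~ (c³/6)·n^{3(1−α)} = (5³/6)·n^{1.5} → ∞; triangles are abundant w.h.p.

E[X] ≈ 47817.815; in regime p = Θ(1/n^{1/2}) E[X] diverges (above the triangle threshold p ~ 1/n).


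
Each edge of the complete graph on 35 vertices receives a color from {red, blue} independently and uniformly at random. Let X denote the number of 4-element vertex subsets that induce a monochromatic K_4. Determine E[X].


Let X = Σ_S X_S over the C(35, 4) = 52360 subsets S of size 4, where X_S = 1 if the K_4 on S is monochromatic.
For a fixed S, the K_4 on S has C(4, 2) = 6 edges. P[all 6 edges red] = (1/2)^6, and likewise for blue, so P[monochromatic] = 2·(1/2)^6 = 2^{1 − 6} = 1/32.
By linearity of expectation: E[X] = C(35, 4) · 2^{1 − 6} = 52360 · 1/32 = 6545/4.
Numerically: E[X] ≈ 1636.250.

E[X] = C(35,4)·2^(1−C(4,2)) = 6545/4 ≈ 1636.250.


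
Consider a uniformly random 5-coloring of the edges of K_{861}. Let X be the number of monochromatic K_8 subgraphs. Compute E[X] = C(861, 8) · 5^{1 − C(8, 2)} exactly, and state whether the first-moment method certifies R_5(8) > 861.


E[X] = C(861, 8) · 5^{1 − 28} = 7250034996615275865 · 5^{−27} = 7250034996615275865/7450580596923828125.
As a reduced fraction: E[X] = 1450006999323055173/1490116119384765625 ≈ 0.9730832.
Is E[X] < 1? YES.
Since E[X] < 1, there exists a 5-coloring of K_{861} with no monochromatic K_8; hence R_5(8) > 861.

E[X] = 1450006999323055173/1490116119384765625 ≈ 0.9730832; E[X] < 1, so R_5(8) > 861.


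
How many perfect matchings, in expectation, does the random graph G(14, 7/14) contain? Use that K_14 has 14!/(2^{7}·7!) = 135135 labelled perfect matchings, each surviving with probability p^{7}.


K_14 has 14!/(2^{7}·7!) = 135135 labelled perfect matchings.
For each such perfect matching H, let X_H = 1 if all 7 edges of H are present in G. Then P[X_H = 1] = p^{7} = (1/2)^{7} = 1/128.
By linearity of expectation: E[X] = Σ_H E[X_H] = 135135 · p^{7} = 135135 · 1/128 = 135135/128.
Numerically: E[X] ≈ 1055.74.

E[X] = 135135 · (1/2)^{7} = 135135/128 ≈ 1055.74.


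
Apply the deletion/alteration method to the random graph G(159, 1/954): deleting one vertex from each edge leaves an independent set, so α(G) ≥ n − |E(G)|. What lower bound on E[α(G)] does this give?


E[|E(G)|] = C(159, 2)·p = 12561 · (1/954) = 79/6.
E[α(G)] ≥ n − E[|E(G)|] = 159 − 79/6 = 875/6.
Numerically: ≈ 145.8333.
(This is only a lower bound; the true E[α(G)] may be larger.)

E[α(G)] ≥ 875/6 ≈ 145.8333.


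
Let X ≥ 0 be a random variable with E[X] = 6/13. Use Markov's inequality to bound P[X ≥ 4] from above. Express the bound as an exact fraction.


μ = E[X] = 6/13, a = 4.
Markov: P[X ≥ 4] ≤ μ/a = (6/13)/4 = 3/26.
Numerically: ≈ 0.1154.
(Since a = 4 > μ = 0.4615, the bound 3/26 is < 1 and informative.)

P[X ≥ 4] ≤ 3/26 ≈ 0.1154.


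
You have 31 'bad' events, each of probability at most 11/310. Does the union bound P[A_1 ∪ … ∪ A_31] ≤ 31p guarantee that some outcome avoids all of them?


Union bound: P[∪_{i=1}^{31} A_i] ≤ Σ_i P[A_i] ≤ 31·p = 31·(11/310) = 11/10.
Numerically: 11/10 ≈ 1.1000.
Is 11/10 < 1? NO.
Since the bound 11/10 is ≥ 1, the union bound is uninformative here; it does NOT by itself certify existence.

31·p = 11/10 ≈ 1.1000; existence NOT certified by the union bound.


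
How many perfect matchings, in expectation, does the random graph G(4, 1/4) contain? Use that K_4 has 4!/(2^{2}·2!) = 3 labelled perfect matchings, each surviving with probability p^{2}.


K_4 has 4!/(2^{2}·2!) = 3 labelled perfect matchings.
For each such perfect matching H, let X_H = 1 if all 2 edges of H are present in G. Then P[X_H = 1] = p^{2} = (1/4)^{2} = 1/16.
By linearity of expectation: E[X] = Σ_H E[X_H] = 3 · p^{2} = 3 · 1/16 = 3/16.
Numerically: E[X] ≈ 0.188.

E[X] = 3 · (1/4)^{2} = 3/16 ≈ 0.188.


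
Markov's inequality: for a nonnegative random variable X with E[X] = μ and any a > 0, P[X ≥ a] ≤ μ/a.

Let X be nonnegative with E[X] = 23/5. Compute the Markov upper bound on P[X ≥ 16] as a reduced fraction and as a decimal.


μ = E[X] = 23/5, a = 16.
Markov: P[X ≥ 16] ≤ μ/a = (23/5)/16 = 23/80.
Numerically: ≈ 0.287500.
(Since a = 16 > μ = 4.600000, the bound 23/80 is < 1 and informative.)

P[X ≥ 16] ≤ 23/80 ≈ 0.287500.


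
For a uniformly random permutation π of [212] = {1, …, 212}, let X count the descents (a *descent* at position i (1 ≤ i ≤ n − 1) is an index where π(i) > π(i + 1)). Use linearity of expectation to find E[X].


Write X = Σ X_I over i = 1, …, 211, with X_I the indicator of one descent.
There are 211 indicators.
For each fixed i, the pair (π(i), π(i+1)) is a uniformly random ordered pair of distinct values from {1, …, 212}; by symmetry P[π(i) > π(i+1)] = 1/2.
By linearity: E[X] = 211 · (1/2) = (212 − 1) · (1/2) = 211/2 ≈ 105.500.

E[X] = 211/2 = 105.500.


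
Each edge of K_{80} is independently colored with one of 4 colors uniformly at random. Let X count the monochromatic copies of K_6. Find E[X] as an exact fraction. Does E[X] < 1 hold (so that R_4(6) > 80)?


E[X] = C(80, 6) · 4^{1 − 15} = 300500200 · 4^{−14} = 300500200/268435456.
As a reduced fraction: E[X] = 37562525/33554432 ≈ 1.1195.
Is E[X] < 1? NO.
Since E[X] ≥ 1, the first-moment bound is inconclusive at n = 80; it does NOT by itself certify R_4(6) > 80.

E[X] = 37562525/33554432 ≈ 1.1195; E[X] ≥ 1; first-moment method inconclusive here.


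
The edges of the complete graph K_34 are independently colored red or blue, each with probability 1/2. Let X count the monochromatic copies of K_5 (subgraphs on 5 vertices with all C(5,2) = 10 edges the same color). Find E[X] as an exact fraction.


Let X = Σ_S X_S over the C(34, 5) = 278256 subsets S of size 5, where X_S = 1 if the K_5 on S is monochromatic.
For a fixed S, the K_5 on S has C(5, 2) = 10 edges. P[all 10 edges red] = (1/2)^10, and likewise for blue, so P[monochromatic] = 2·(1/2)^10 = 2^{1 − 10} = 1/512.
By linearity of expectation: E[X] = C(34, 5) · 2^{1 − 10} = 278256 · 1/512 = 17391/32.
Numerically: E[X] ≈ 543.4688.

E[X] = C(34,5)·2^(1−C(5,2)) = 17391/32 ≈ 543.4688.


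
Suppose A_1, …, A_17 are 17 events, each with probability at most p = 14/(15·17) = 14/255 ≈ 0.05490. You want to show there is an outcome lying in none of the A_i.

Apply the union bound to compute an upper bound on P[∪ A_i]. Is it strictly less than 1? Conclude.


Union bound: P[∪_{i=1}^{17} A_i] ≤ Σ_i P[A_i] ≤ 17·p = 17·(14/255) = 14/15.
Numerically: 14/15 ≈ 0.93333.
Is 14/15 < 1? YES.
Since P[∪ A_i] ≤ 14/15 < 1, the complement has P[∩ A_i^c] ≥ 1 − 14/15 = 1/15 > 0, so some outcome avoids every A_i.

17·p = 14/15 ≈ 0.93333; existence CERTIFIED by the union bound.


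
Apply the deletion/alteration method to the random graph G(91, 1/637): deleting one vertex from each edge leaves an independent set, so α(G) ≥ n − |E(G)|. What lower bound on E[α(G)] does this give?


E[|E(G)|] = C(91, 2)·p = 4095 · (1/637) = 45/7.
E[α(G)] ≥ n − E[|E(G)|] = 91 − 45/7 = 592/7.
Numerically: ≈ 84.571429.
(This is only a lower bound; the true E[α(G)] may be larger.)

E[α(G)] ≥ 592/7 ≈ 84.571429.


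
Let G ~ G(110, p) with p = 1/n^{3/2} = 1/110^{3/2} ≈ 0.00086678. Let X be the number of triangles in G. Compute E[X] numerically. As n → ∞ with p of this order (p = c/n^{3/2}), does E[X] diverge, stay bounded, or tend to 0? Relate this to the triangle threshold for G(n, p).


Number of potential triangles: C(110, 3) = 215820.
Each occurs with probability p³ ≈ (0.00086678)³ ≈ 6.5122778e-10.
By linearity: E[X] = C(110, 3)·p³ ≈ 215820 · 6.5122778e-10 ≈ 0.00014.
Since α = 3/2 > 1, p = c/n^{3/2} = o(1/n) is below the triangle threshold p ~ 1/n. Asymptotically E[X] ~ (c³/6)·n^{3(1−α)} = (1³/6)·n^{-1.5} → 0, so by Markov's inequality G has no triangles w.h.p.

E[X] ≈ 0.00014; in regime p = Θ(1/n^{3/2}) E[X] tends to 0 (below the triangle threshold p ~ 1/n).


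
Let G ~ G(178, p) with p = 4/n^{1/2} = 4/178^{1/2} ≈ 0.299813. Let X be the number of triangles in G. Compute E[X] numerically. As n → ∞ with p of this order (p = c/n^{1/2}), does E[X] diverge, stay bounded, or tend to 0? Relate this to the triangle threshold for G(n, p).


Number of potential triangles: C(178, 3) = 924176.
Each occurs with probability p³ ≈ (0.299813)³ ≈ 2.69494540e-02.
By linearity: E[X] = C(178, 3)·p³ ≈ 924176 · 2.69494540e-02 ≈ 24906.038587.
Since α = 1/2 < 1, p = c/n^{1/2} ≫ 1/n is above the triangle threshold p ~ 1/n. Asymptotically E[X] ~ (c³/6)·n^{3(1−α)} = (4³/6)·n^{1.5} → ∞; triangles are abundant w.h.p.

E[X] ≈ 24906.038587; in regime p = Θ(1/n^{1/2}) E[X] diverges (above the triangle threshold p ~ 1/n).


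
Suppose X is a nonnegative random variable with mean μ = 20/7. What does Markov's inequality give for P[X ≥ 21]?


μ = E[X] = 20/7, a = 21.
Markov: P[X ≥ 21] ≤ μ/a = (20/7)/21 = 20/147.
Numerically: ≈ 0.1361.
(Since a = 21 > μ = 2.8571, the bound 20/147 is < 1 and informative.)

P[X ≥ 21] ≤ 20/147 ≈ 0.1361.


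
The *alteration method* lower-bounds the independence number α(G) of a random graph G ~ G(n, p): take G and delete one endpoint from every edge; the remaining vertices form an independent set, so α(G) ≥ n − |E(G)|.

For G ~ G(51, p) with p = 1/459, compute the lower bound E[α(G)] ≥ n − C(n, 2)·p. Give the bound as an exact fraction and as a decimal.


E[|E(G)|] = C(51, 2)·p = 1275 · (1/459) = 25/9.
E[α(G)] ≥ n − E[|E(G)|] = 51 − 25/9 = 434/9.
Numerically: ≈ 48.222.
(This is only a lower bound; the true E[α(G)] may be larger.)

E[α(G)] ≥ 434/9 ≈ 48.222.


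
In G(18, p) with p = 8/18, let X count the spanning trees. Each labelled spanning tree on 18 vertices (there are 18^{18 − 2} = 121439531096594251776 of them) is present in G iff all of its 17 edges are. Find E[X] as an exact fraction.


K_18 has 18^{18 − 2} = 121439531096594251776 labelled spanning trees.
For each such spanning tree H, let X_H = 1 if all 17 edges of H are present in G. Then P[X_H = 1] = p^{17} = (4/9)^{17} = 17179869184/16677181699666569.
By linearity of expectation: E[X] = Σ_H E[X_H] = 121439531096594251776 · p^{17} = 121439531096594251776 · 17179869184/16677181699666569 = 1125899906842624/9.
Numerically: E[X] ≈ 1.251e+14.

E[X] = 121439531096594251776 · (4/9)^{17} = 1125899906842624/9 ≈ 1.251e+14.


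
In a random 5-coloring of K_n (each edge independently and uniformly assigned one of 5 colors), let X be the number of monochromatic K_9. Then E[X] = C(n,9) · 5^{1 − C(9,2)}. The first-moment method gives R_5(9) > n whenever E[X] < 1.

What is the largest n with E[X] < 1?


We need C(n, 9) · 5^{1 − 36} < 1, i.e. C(n, 9) < 5^{36 − 1} = 2910383045673370361328125.
Check values of n near the boundary:
  n = 2166: C(2166, 9) = 2844037944203015677277940; 2844037944203015677277940 < 2910383045673370361328125? YES
  n = 2167: C(2167, 9) = 2855899084841489792706810; 2855899084841489792706810 < 2910383045673370361328125? YES
  n = 2168: C(2168, 9) = 2867804175977929537095120; 2867804175977929537095120 < 2910383045673370361328125? YES
  n = 2169: C(2169, 9) = 2879753360044504243499683; 2879753360044504243499683 < 2910383045673370361328125? YES
  n = 2170: C(2170, 9) = 2891746779868845075610510; 2891746779868845075610510 < 2910383045673370361328125? YES
  n = 2171: C(2171, 9) = 2903784578674959601827205; 2903784578674959601827205 < 2910383045673370361328125? YES
  n = 2172: C(2172, 9) = 2915866900084148060642020; 2915866900084148060642020 < 2910383045673370361328125? NO
  n = 2173: C(2173, 9) = 2927993888115921319674265; 2927993888115921319674265 < 2910383045673370361328125? NO
  n = 2174: C(2174, 9) = 2940165687188920530702934; 2940165687188920530702934 < 2910383045673370361328125? NO
The largest n with C(n, 9) < 2910383045673370361328125 is n = 2171 (where E[X] = 580756915734991920365441/582076609134674072265625 ≈ 0.998). Hence R_5(9) > 2171, i.e. R_5(9) ≥ 2172.

Largest n = 2171; hence R_5(9) > 2171.
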